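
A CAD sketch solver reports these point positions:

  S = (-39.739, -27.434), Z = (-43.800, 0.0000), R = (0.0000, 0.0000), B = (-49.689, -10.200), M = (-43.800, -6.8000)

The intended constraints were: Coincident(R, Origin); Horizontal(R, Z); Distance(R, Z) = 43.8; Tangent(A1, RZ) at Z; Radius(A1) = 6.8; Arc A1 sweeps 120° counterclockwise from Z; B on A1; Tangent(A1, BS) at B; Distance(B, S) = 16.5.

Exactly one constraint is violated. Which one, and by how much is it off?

Distance(B, S) = 16.5 — off by 3.40.

R = (0.00, 0.00) ✓; R.y = 0.00, Z.y = 0.00 ✓; |RZ| = 43.80 ✓; ∠(MZ, ZR) = 90.00° ✓; |MZ| = 6.800 ✓; bearing(M→B) − bearing(M→Z) = 120.0° ✓; |MB| = 6.800 ✓; ∠(MB, BS) = 90.00° ✓; |BS| = 19.90 ✗.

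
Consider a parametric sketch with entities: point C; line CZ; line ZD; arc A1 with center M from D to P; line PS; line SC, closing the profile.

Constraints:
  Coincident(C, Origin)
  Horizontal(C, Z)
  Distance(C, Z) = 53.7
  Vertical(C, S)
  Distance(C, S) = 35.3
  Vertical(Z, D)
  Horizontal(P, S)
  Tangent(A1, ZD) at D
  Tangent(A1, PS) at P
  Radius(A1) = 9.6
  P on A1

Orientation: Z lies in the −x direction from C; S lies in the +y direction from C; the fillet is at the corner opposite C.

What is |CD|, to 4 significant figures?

59.53

C is at the origin; CZ is horizontal with |CZ| = 53.7 and Z on the −x side, so Z = (-53.70, 0.000). CS is vertical with |CS| = 35.3 and S on the +y side, so S = (0.000, 35.30). The virtual corner opposite C is at (-53.70, 35.30). The tangent condition forces MD to be normal to ZD and since A1 is tangent to PS there, MP ⟂ PS, with radius 9.6, so the center M sits 9.6 in from both sides at M = (-44.10, 25.70). That places the tangent points at D = (-53.70, 25.70) on ZD and P = (-44.10, 35.30) on PS. Then |CD| = |D − C| = 59.53.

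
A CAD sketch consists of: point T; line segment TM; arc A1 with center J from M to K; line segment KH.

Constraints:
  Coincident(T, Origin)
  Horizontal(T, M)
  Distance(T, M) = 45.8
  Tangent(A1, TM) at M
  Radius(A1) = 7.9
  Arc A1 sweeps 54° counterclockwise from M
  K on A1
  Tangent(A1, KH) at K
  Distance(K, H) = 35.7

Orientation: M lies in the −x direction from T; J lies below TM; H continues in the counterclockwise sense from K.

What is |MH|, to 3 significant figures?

42.2

T is at the origin; T and M share the same y with |TM| = 45.8 and M on the −x side, so M = (-45.8, 0.00). Since A1 is tangent to TM there, JM ⟂ TM, so J = M + (0, -7.9) = (-45.8, -7.90). On A1, M sits at bearing 90° from J; a 54° counterclockwise sweep puts K at bearing 144°, so K = J + 7.9·(cos 144°, sin 144°) = (-52.2, -3.26). The tangent condition forces JK to be normal to KH, so KH runs along (−sin 144°, cos 144°); with |KH| = 35.7, H = (-73.2, -32.1). Then |MH| = |H − M| = 42.2.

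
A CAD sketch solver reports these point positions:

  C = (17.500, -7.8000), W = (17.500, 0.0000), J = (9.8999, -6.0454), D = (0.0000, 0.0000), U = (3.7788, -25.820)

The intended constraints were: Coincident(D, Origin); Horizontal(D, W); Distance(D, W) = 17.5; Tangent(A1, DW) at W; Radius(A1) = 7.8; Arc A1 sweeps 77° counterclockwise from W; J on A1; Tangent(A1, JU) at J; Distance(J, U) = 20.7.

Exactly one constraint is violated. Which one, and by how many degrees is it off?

Tangent(A1, JU) at J — off by 4.20°.

D = (0.00, 0.00) ✓; D.y = 0.00, W.y = 0.00 ✓; |DW| = 17.50 ✓; ∠(CW, WD) = 90.00° ✓; |CW| = 7.800 ✓; bearing(C→J) − bearing(C→W) = 77.00° ✓; |CJ| = 7.800 ✓; ∠(CJ, JU) = 94.20° ✗; |JU| = 20.70 ✓.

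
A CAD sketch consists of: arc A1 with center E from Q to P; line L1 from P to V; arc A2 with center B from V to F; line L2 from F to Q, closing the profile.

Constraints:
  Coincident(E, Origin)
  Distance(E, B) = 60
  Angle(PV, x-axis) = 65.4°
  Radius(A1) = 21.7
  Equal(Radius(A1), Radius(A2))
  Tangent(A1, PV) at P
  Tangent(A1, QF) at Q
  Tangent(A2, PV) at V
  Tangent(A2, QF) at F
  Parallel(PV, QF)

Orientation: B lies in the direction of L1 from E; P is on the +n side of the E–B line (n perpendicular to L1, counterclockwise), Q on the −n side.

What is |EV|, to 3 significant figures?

63.8

The slot axis is L1's direction at 65.4°, so u = (cos 65.4°, sin 65.4°) = (0.416, 0.909) and n = (−sin 65.4°, cos 65.4°) = (-0.909, 0.416). E is at the origin and B lies 60.0 along u from E, so B = 60.0·u = (25.0, 54.6). Tangency of A1 to both parallel lines with radius 21.7 puts P and Q at E ± 21.7·n: P = (-19.7, 9.03), Q = (19.7, -9.03). Equal radii place V and F the same way about B: V = B + 21.7·n = (5.25, 63.6), F = B − 21.7·n = (44.7, 45.5). Then |EV| = |V − E| = 63.8.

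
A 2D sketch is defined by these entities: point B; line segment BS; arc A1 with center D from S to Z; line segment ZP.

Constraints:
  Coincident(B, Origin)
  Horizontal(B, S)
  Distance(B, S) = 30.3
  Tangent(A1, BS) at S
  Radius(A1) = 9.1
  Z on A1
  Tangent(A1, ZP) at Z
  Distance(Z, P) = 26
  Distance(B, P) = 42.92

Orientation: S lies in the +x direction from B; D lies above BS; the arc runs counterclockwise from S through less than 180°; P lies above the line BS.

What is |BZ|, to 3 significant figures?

40.4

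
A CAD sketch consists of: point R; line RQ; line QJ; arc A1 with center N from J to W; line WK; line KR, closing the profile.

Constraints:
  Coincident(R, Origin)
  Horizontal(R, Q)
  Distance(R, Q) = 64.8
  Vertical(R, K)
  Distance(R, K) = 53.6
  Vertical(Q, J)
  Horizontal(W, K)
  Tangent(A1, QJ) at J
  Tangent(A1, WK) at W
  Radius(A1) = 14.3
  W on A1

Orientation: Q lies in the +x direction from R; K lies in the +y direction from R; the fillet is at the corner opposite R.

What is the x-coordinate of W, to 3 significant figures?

50.5

R is at the origin; RQ is horizontal with |RQ| = 64.8 and Q on the +x side, so Q = (64.8, 0.00). R and K share the same x with |RK| = 53.6 and K on the +y side, so K = (0.00, 53.6). The virtual corner opposite R is at (64.8, 53.6). The tangent condition forces NJ to be normal to QJ and A1 meets WK tangentially, so NW is at right angles to WK, with radius 14.3, so the center N sits 14.3 in from both sides at N = (50.5, 39.3). That places the tangent points at J = (64.8, 39.3) on QJ and W = (50.5, 53.6) on WK. So W.x = 50.5.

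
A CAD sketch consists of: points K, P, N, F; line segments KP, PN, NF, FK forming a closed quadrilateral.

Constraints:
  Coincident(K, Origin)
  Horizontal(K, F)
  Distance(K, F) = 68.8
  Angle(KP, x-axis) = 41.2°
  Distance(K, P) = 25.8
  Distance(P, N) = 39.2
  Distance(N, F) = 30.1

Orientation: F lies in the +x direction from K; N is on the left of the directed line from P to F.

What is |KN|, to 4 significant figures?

63.49

Checks: |PN| = 39.20 ✓; |NF| = 30.10 ✓.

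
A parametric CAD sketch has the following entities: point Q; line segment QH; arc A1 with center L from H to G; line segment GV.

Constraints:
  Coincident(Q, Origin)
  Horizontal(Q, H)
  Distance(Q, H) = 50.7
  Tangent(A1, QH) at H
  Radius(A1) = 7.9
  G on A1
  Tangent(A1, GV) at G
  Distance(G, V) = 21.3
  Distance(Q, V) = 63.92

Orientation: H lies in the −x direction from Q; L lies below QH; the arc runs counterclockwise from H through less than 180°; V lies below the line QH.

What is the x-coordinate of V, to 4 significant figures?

-56.52

Checks: |LG| = 7.900 ✓; ∠(LG, GV) = 90.00° ✓; |GV| = 21.30 ✓; |QV| = 63.92 ✓.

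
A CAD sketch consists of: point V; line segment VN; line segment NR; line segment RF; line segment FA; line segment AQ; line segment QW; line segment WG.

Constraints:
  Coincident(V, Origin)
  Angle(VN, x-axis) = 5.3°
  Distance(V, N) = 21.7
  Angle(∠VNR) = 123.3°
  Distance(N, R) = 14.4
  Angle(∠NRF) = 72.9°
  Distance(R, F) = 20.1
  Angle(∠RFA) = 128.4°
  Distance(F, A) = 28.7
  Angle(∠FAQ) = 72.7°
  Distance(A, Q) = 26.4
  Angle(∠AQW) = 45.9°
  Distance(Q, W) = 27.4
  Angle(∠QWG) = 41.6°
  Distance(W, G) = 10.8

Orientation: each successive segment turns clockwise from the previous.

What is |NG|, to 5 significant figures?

23.440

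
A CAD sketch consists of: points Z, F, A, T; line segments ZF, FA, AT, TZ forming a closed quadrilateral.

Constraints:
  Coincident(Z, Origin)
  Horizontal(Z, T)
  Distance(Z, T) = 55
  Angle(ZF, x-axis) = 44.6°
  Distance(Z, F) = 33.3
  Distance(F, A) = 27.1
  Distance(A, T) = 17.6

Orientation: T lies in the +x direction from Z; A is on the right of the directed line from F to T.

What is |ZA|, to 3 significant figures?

37.4

Z is at the origin; ZT is horizontal with |ZT| = 55.0 and T in +x, so T = (55.0, 0). ZF runs at 44.6° with |ZF| = 33.3, so F = (23.7, 23.4). A is determined by |FA| = 27.1 and |AT| = 17.6 together: it lies at the intersection of circle(F, 27.1) and circle(T, 17.6). With |FT| = 39.1, the foot of the radical line on FT is 25.0 from F and the perpendicular offset is √(27.1² − 25.0²) = 10.5. Taking the right-of-FT solution: A = (37.4, -0.00648).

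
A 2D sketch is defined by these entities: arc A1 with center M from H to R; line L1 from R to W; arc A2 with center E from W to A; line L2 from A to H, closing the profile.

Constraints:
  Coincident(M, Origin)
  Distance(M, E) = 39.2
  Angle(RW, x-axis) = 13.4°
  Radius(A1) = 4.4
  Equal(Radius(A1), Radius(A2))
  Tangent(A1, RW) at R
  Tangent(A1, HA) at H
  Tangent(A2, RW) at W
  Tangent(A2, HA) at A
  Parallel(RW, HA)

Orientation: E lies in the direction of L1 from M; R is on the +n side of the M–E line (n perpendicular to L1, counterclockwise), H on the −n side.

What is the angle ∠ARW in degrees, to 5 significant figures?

12.653°

The slot axis is L1's direction at 13.4°, so u = (cos 13.4°, sin 13.4°) = (0.97278, 0.23175) and n = (−sin 13.4°, cos 13.4°) = (-0.23175, 0.97278). M is at the origin and E lies 39.2 along u from M, so E = 39.2·u = (38.133, 9.0845). Tangency of A1 to both parallel lines with radius 4.4 puts R and H at M ± 4.4·n: R = (-1.0197, 4.2802), H = (1.0197, -4.2802). Equal radii place W and A the same way about E: W = E + 4.4·n = (37.113, 13.365), A = E − 4.4·n = (39.153, 4.8043). Then cos ∠ARW = RA·RW / (|RA||RW|), giving 12.653°.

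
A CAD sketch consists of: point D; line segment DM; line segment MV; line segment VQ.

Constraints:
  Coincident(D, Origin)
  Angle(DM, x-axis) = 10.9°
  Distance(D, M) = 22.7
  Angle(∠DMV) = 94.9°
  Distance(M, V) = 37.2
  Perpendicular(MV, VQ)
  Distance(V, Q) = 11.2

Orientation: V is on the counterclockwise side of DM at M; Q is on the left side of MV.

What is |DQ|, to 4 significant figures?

40.77

D is at the origin; DM runs at 10.9° with length 22.7, so M = 22.7·(cos 10.9°, sin 10.9°) = (22.29, 4.292). ∠DMV = 94.9°, so MV runs at 10.9° + (180° − 94.9°) = 96.00° from the x-axis; with |MV| = 37.2, V = M + 37.2·(cos 96.00°, sin 96.00°) = (18.40, 41.29). The perpendicularity gives VQ at right angles to MV; with |VQ| = 11.2 on the left of MV, Q = V + 11.2·(-0.9945, -0.1045) = (7.263, 40.12). Then |DQ| = |Q − D| = 40.77.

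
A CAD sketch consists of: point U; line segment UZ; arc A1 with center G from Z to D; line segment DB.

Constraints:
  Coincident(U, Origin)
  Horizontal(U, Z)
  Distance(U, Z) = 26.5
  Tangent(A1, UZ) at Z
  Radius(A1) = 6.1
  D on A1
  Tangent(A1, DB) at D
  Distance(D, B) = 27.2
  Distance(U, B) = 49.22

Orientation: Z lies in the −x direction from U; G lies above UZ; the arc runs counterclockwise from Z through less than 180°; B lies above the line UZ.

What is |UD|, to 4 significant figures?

23.68

U is at the origin; UZ is horizontal with |UZ| = 26.5 and Z on the −x side, so Z = (-26.50, 0.000). A1 meets UZ tangentially, so GZ is at right angles to UZ, so G = Z + (0, 6.1) = (-26.50, 6.100). Since GD ⟂ DB (tangency), |GB| = √(6.1² + 27.2²) = 27.88 regardless of where D sits on A1. So B lies on both circle(U, 49.22) and circle(G, 27.88); the above-UZ intersection is B = (-37.72, 31.62). D is the foot of the tangent from B: D = (-21.59, 9.718).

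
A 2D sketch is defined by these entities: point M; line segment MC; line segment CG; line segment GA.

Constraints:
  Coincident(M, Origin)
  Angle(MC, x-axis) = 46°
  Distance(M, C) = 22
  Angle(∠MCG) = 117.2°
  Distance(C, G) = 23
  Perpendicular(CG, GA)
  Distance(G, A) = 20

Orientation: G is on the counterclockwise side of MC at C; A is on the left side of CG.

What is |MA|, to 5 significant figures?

33.059

M is at the origin; MC runs at 46.0° with length 22.0, so C = 22.0·(cos 46.0°, sin 46.0°) = (15.282, 15.825). ∠MCG = 117.2°, so CG runs at 46.0° + (180° − 117.2°) = 108.80° from the x-axis; with |CG| = 23.0, G = C + 23.0·(cos 108.80°, sin 108.80°) = (7.8704, 37.598). The perpendicularity gives GA at right angles to CG; with |GA| = 20.0 on the left of CG, A = G + 20.0·(-0.94665, -0.32227) = (-11.063, 31.153). Then |MA| = |A − M| = 33.059.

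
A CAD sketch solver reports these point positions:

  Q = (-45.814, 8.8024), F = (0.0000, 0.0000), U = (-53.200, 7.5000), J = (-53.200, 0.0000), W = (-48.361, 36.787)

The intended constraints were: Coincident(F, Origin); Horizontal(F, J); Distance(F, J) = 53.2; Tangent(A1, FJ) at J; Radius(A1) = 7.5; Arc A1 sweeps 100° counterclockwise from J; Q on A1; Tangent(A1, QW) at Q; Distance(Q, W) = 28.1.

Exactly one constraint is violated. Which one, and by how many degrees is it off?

Tangent(A1, QW) at Q — off by 4.80°.

F = (0.00, 0.00) ✓; F.y = 0.00, J.y = 0.00 ✓; |FJ| = 53.20 ✓; ∠(UJ, JF) = 90.00° ✓; |UJ| = 7.500 ✓; bearing(U→Q) − bearing(U→J) = 100.0° ✓; |UQ| = 7.500 ✓; ∠(UQ, QW) = 94.80° ✗; |QW| = 28.10 ✓.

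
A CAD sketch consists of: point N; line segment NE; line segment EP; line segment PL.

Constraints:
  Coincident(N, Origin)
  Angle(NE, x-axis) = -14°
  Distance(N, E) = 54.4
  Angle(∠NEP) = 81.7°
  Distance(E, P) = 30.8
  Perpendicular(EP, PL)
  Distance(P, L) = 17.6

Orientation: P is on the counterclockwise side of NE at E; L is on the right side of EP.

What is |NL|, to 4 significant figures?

75.03

N is at the origin; NE runs at -14.0° with length 54.4, so E = 54.4·(cos -14.0°, sin -14.0°) = (52.78, -13.16). ∠NEP = 81.7°, so EP runs at -14.0° + (180° − 81.7°) = 84.30° from the x-axis; with |EP| = 30.8, P = E + 30.8·(cos 84.30°, sin 84.30°) = (55.84, 17.49). The perpendicularity gives PL at right angles to EP; with |PL| = 17.6 on the right of EP, L = P + 17.6·(0.9951, -0.09932) = (73.36, 15.74). Then |NL| = |L − N| = 75.03.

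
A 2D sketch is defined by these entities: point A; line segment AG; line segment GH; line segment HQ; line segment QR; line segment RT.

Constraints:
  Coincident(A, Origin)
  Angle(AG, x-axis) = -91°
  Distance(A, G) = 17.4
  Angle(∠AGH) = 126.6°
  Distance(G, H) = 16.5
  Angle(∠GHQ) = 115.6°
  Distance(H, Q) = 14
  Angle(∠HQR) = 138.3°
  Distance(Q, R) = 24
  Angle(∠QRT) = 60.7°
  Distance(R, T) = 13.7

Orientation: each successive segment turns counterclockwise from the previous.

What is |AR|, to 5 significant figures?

34.082

A is at the origin; AG runs at -91.0° with length 17.4, so G = (-0.30367, -17.397). ∠AGH = 126.6° gives GH at -37.600° from the x-axis; with |GH| = 16.5, H = (12.769, -27.465). ∠GHQ = 115.6° gives HQ at 26.800° from the x-axis; with |HQ| = 14.0, Q = (25.265, -21.152). ∠HQR = 138.3° gives QR at 68.500° from the x-axis; with |QR| = 24.0, R = (34.061, 1.1776). Then |AR| = |R − A| = 34.082.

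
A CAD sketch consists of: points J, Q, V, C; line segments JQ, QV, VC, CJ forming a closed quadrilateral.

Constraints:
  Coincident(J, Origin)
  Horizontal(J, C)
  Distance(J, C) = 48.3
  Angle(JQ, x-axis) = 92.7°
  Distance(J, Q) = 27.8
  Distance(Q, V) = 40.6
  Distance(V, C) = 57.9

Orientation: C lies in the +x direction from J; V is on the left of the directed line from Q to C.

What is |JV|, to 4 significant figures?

61.92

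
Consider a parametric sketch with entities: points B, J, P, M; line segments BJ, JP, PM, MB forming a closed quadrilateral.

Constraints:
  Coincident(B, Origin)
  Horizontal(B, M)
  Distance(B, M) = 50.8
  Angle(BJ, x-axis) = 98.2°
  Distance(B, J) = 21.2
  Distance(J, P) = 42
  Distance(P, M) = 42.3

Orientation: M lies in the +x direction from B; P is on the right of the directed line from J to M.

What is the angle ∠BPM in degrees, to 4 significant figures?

99.58°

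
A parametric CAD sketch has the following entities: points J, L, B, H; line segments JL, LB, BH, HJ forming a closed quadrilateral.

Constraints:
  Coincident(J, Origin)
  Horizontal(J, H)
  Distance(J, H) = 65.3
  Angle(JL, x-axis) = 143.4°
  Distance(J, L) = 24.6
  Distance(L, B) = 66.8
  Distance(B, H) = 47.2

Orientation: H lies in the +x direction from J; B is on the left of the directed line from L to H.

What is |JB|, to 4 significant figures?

58.39

Checks: |LB| = 66.80 ✓; |BH| = 47.20 ✓.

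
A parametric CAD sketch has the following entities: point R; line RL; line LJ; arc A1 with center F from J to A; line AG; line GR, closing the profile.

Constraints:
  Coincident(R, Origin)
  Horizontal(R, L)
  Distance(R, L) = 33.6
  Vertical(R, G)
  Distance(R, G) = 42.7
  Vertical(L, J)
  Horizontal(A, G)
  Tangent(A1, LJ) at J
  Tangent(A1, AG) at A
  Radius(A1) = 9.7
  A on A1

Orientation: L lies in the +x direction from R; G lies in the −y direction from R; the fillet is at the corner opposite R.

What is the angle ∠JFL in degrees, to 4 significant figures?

73.62°

R is at the origin; RL is horizontal with |RL| = 33.6 and L on the +x side, so L = (33.60, 0.000). R and G share the same x with |RG| = 42.7 and G on the −y side, so G = (0.000, -42.70). The virtual corner opposite R is at (33.60, -42.70). A1 meets LJ tangentially, so FJ is at right angles to LJ and since A1 is tangent to AG there, FA ⟂ AG, with radius 9.7, so the center F sits 9.7 in from both sides at F = (23.90, -33.00). That places the tangent points at J = (33.60, -33.00) on LJ and A = (23.90, -42.70) on AG. Then cos ∠JFL = FJ·FL / (|FJ||FL|), giving 73.62°.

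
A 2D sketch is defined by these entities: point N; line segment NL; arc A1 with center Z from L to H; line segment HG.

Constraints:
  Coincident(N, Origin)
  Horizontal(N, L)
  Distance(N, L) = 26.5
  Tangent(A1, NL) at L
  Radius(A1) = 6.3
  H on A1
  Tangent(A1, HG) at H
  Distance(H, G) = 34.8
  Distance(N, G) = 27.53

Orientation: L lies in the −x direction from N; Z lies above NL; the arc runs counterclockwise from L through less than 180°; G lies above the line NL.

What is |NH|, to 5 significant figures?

21.982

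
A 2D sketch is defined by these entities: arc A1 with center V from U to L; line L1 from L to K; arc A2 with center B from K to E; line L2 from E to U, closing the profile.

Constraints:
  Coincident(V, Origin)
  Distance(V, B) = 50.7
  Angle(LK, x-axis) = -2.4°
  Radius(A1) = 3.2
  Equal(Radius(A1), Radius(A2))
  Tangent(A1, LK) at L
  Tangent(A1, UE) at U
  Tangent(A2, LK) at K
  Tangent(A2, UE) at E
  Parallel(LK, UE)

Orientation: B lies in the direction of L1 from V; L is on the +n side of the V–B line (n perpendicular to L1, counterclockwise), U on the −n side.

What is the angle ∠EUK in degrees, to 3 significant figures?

7.19°

The slot axis is L1's direction at -2.4°, so u = (cos -2.4°, sin -2.4°) = (0.999, -0.0419) and n = (−sin -2.4°, cos -2.4°) = (0.0419, 0.999). V is at the origin and B lies 50.7 along u from V, so B = 50.7·u = (50.7, -2.12). Tangency of A1 to both parallel lines with radius 3.2 puts L and U at V ± 3.2·n: L = (0.134, 3.20), U = (-0.134, -3.20). Equal radii place K and E the same way about B: K = B + 3.2·n = (50.8, 1.07), E = B − 3.2·n = (50.5, -5.32). Then cos ∠EUK = UE·UK / (|UE||UK|), giving 7.19°.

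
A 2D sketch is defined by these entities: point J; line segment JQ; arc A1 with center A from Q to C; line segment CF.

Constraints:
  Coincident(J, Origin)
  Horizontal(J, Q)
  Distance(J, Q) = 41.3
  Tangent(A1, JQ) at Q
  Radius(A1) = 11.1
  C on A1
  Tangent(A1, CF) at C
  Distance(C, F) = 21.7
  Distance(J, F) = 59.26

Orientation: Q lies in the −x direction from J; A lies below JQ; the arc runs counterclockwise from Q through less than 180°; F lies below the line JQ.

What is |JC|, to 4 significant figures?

53.84

J is at the origin; JQ is horizontal with |JQ| = 41.3 and Q on the −x side, so Q = (-41.30, 0.000). The tangent condition forces AQ to be normal to JQ, so A = Q + (0, -11.1) = (-41.30, -11.10). Since AC ⟂ CF (tangency), |AF| = √(11.1² + 21.7²) = 24.37 regardless of where C sits on A1. So F lies on both circle(J, 59.26) and circle(A, 24.37); the below-JQ intersection is F = (-48.20, -34.48). C is the foot of the tangent from F: C = (-52.21, -13.15).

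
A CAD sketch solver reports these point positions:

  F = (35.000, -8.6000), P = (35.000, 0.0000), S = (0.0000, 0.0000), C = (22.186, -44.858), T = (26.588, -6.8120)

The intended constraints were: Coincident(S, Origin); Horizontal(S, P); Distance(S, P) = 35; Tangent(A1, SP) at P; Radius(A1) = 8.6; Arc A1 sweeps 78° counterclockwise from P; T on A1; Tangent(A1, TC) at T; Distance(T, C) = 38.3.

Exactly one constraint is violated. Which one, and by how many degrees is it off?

Tangent(A1, TC) at T — off by 5.40°.

S = (0.00, 0.00) ✓; S.y = 0.00, P.y = 0.00 ✓; |SP| = 35.00 ✓; ∠(FP, PS) = 90.00° ✓; |FP| = 8.600 ✓; bearing(F→T) − bearing(F→P) = 78.00° ✓; |FT| = 8.600 ✓; ∠(FT, TC) = 84.60° ✗; |TC| = 38.30 ✓.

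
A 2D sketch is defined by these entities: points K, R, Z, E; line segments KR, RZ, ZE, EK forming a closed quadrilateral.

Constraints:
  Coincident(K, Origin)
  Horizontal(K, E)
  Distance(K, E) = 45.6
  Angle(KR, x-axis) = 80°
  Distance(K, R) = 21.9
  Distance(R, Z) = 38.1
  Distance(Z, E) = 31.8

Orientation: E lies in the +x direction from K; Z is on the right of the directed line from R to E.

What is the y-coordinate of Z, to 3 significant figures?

-14.1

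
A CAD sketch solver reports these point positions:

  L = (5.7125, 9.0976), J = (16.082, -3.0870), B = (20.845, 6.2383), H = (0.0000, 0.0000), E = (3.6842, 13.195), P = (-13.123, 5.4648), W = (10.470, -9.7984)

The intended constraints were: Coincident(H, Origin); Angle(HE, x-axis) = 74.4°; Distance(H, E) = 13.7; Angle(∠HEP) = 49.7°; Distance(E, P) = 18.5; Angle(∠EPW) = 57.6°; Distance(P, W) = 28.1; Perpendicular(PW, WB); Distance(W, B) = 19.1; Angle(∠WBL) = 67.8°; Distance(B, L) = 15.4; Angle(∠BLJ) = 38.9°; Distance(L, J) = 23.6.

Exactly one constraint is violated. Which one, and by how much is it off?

Distance(L, J) = 23.6 — off by 7.60.

H = (0.00, 0.00) ✓; HE at 74.40° ✓; |HE| = 13.70 ✓; ∠HEP = 49.70° ✓; |EP| = 18.50 ✓; ∠EPW = 57.60° ✓; |PW| = 28.10 ✓; ∠(PW, WB) = 90.00° ✓; |WB| = 19.10 ✓; ∠WBL = 67.80° ✓; |BL| = 15.40 ✓; ∠BLJ = 38.90° ✓; |LJ| = 16.00 ✗.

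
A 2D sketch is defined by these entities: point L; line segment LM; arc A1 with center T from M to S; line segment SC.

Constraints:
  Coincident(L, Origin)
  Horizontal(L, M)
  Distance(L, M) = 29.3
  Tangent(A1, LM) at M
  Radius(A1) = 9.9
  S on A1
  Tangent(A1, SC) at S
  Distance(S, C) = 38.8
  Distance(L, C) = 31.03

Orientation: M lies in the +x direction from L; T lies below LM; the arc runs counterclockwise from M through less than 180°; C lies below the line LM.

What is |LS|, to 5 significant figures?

22.436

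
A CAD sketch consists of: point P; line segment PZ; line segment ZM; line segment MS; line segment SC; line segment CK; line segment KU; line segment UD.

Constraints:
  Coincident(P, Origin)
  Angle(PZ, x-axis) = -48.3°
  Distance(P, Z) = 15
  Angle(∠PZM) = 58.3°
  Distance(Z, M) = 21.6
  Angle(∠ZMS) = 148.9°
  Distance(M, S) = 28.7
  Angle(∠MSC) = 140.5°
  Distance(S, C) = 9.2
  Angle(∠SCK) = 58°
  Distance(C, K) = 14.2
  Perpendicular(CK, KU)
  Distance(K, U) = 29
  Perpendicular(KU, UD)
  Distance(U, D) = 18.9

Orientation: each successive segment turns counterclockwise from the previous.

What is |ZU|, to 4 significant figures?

42.44

P is at the origin; PZ runs at -48.3° with length 15.0, so Z = (9.978, -11.20). ∠PZM = 58.3° gives ZM at 73.40° from the x-axis; with |ZM| = 21.6, M = (16.15, 9.500). ∠ZMS = 148.9° gives MS at 104.5° from the x-axis; with |MS| = 28.7, S = (8.963, 37.29). ∠MSC = 140.5° gives SC at 144.0° from the x-axis; with |SC| = 9.2, C = (1.520, 42.69). ∠SCK = 58.0° gives CK at -94.00° from the x-axis; with |CK| = 14.2, K = (0.5299, 28.53). CK is perpendicular to KU, so KU runs at -4.000°; with |KU| = 29.0, U = (29.46, 26.51). Then |ZU| = |U − Z| = 42.44.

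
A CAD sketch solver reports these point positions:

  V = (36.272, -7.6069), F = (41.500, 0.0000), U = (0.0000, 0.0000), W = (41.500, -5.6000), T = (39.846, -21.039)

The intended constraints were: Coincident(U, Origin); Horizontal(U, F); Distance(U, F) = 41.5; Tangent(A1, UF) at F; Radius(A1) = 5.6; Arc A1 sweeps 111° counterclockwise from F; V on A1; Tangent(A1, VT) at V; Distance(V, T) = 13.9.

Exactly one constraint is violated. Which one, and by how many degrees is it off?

Tangent(A1, VT) at V — off by 6.10°.

U = (0.00, 0.00) ✓; U.y = 0.00, F.y = 0.00 ✓; |UF| = 41.50 ✓; ∠(WF, FU) = 90.00° ✓; |WF| = 5.600 ✓; bearing(W→V) − bearing(W→F) = 111.0° ✓; |WV| = 5.600 ✓; ∠(WV, VT) = 96.10° ✗; |VT| = 13.90 ✓.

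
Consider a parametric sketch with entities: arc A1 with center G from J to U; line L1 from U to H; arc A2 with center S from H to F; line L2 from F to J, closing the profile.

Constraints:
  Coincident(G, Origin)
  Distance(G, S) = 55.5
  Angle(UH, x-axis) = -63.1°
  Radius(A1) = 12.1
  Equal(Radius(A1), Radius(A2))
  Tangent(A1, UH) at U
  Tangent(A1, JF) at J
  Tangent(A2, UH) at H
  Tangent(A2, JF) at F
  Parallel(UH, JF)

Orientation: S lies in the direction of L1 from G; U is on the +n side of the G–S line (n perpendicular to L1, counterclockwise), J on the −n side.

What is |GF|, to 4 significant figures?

56.80

The slot axis is L1's direction at -63.1°, so u = (cos -63.1°, sin -63.1°) = (0.4524, -0.8918) and n = (−sin -63.1°, cos -63.1°) = (0.8918, 0.4524). G is at the origin and S lies 55.5 along u from G, so S = 55.5·u = (25.11, -49.49). Tangency of A1 to both parallel lines with radius 12.1 puts U and J at G ± 12.1·n: U = (10.79, 5.474), J = (-10.79, -5.474). Equal radii place H and F the same way about S: H = S + 12.1·n = (35.90, -44.02), F = S − 12.1·n = (14.32, -54.97). Then |GF| = |F − G| = 56.80.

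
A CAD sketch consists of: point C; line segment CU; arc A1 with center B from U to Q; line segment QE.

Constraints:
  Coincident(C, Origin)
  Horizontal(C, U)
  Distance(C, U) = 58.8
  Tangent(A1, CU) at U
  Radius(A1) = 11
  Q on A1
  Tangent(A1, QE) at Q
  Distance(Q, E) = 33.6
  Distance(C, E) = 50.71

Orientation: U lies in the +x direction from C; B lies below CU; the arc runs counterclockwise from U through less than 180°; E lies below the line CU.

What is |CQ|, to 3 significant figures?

49.2

C is at the origin; CU is horizontal with |CU| = 58.8 and U on the +x side, so U = (58.8, 0.00). A1 meets CU tangentially, so BU is at right angles to CU, so B = U + (0, -11) = (58.8, -11.0). Since BQ ⟂ QE (tangency), |BE| = √(11.0² + 33.6²) = 35.4 regardless of where Q sits on A1. So E lies on both circle(C, 50.71) and circle(B, 35.4); the below-CU intersection is E = (34.8, -36.9). Q is the foot of the tangent from E: Q = (48.8, -6.40).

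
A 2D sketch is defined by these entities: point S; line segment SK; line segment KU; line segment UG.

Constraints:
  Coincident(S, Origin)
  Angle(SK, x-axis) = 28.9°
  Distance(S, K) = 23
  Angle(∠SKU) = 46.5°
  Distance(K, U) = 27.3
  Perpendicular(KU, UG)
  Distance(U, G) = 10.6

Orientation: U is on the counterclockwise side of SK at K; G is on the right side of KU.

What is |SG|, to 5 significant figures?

29.596

∠SKU = 46.5°, so KU runs at 28.9° + (180° − 46.5°) = 162.40° from the x-axis; with |KU| = 27.3, U = K + 27.3·(cos 162.40°, sin 162.40°) = (-5.8864, 19.370). The perpendicularity gives UG at right angles to KU; with |UG| = 10.6 on the right of KU, G = U + 10.6·(0.30237, 0.95319) = (-2.6813, 29.474). Then |SG| = |G − S| = 29.596.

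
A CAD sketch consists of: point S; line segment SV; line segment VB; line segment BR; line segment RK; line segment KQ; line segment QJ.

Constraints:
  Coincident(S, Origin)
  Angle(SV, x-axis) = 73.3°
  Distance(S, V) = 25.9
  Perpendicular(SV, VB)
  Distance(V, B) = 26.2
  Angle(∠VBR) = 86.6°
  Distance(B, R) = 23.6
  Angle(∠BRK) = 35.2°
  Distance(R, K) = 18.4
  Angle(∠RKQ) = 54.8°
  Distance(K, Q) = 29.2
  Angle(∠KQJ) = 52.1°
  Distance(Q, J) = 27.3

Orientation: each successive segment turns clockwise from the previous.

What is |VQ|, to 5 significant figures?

45.293

∠BRK = 35.2° gives RK at 105.10° from the x-axis; with |RK| = 18.4, K = (19.634, 12.881). ∠RKQ = 54.8° gives KQ at -20.100° from the x-axis; with |KQ| = 29.2, Q = (47.055, 2.8460). Then |VQ| = |Q − V| = 45.293.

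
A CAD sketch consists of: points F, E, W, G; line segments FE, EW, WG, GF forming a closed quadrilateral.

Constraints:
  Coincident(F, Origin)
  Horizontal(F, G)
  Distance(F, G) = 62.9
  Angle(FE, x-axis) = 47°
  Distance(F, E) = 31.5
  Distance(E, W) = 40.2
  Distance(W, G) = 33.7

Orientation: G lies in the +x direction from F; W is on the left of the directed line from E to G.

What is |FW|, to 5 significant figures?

69.003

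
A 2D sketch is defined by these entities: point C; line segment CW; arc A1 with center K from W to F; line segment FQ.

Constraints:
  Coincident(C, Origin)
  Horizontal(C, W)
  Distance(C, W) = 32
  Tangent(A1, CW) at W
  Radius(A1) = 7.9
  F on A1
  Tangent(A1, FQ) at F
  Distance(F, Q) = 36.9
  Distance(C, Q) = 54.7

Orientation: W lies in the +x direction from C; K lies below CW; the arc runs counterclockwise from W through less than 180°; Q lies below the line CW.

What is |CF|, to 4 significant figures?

25.89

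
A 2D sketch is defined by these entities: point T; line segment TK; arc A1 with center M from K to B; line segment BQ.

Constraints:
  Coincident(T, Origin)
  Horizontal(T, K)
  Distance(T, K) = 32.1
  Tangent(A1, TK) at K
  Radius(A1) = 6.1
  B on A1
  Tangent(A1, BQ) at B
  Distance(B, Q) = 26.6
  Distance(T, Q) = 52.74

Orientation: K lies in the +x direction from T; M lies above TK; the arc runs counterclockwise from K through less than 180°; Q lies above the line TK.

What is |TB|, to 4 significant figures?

38.46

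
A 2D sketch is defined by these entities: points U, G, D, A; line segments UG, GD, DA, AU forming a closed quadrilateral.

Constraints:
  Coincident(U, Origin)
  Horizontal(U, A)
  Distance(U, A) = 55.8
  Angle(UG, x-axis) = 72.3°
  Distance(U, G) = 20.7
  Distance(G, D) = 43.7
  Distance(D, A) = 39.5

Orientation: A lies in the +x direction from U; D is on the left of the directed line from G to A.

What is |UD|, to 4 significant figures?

59.72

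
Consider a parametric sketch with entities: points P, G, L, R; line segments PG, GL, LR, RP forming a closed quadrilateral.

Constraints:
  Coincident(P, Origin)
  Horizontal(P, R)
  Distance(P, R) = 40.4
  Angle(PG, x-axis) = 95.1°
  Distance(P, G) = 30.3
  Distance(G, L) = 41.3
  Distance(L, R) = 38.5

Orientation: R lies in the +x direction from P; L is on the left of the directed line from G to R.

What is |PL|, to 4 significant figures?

53.88

Checks: |GL| = 41.30 ✓; |LR| = 38.50 ✓.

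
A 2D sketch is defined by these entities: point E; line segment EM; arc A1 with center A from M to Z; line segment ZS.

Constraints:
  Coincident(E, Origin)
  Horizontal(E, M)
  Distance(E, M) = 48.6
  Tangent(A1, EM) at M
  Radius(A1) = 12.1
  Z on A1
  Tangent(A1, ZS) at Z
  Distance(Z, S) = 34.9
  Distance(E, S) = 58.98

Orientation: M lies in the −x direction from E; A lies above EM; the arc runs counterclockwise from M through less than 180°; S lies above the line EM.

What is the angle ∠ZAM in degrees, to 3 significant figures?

89.0°

Checks: |AZ| = 12.10 ✓; ∠(AZ, ZS) = 90.00° ✓; |ZS| = 34.90 ✓; |ES| = 58.98 ✓.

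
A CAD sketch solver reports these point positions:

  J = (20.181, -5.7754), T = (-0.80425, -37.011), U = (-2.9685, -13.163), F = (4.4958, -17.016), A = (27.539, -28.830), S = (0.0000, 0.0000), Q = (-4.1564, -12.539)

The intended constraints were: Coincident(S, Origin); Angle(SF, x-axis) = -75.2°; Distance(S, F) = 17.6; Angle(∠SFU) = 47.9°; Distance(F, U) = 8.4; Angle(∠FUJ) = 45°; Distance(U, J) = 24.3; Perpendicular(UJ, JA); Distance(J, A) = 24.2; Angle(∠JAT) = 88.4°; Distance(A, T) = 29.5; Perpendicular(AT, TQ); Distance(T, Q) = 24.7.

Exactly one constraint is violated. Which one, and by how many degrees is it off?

Perpendicular(AT, TQ) — off by 8.30°.

S = (0.00, 0.00) ✓; SF at -75.20° ✓; |SF| = 17.60 ✓; ∠SFU = 47.90° ✓; |FU| = 8.400 ✓; ∠FUJ = 45.00° ✓; |UJ| = 24.30 ✓; ∠(UJ, JA) = 90.00° ✓; |JA| = 24.20 ✓; ∠JAT = 88.40° ✓; |AT| = 29.50 ✓; ∠(AT, TQ) = 98.30° ✗; |TQ| = 24.70 ✓.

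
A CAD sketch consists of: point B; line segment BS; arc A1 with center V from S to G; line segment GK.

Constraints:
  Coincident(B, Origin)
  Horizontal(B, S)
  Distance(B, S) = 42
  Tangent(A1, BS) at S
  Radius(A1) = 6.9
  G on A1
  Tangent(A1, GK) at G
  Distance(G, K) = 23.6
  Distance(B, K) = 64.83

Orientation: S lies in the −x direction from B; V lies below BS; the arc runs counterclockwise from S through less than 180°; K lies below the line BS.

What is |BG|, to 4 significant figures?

47.89

Checks: |VG| = 6.900 ✓; ∠(VG, GK) = 90.00° ✓; |GK| = 23.60 ✓; |BK| = 64.83 ✓.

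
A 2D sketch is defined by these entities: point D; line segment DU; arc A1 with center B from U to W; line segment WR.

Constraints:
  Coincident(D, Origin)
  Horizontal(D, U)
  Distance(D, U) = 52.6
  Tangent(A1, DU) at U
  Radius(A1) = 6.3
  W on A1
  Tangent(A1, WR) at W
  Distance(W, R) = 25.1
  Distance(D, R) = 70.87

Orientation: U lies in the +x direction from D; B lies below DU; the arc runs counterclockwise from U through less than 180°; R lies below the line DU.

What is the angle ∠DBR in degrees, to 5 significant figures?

124.33°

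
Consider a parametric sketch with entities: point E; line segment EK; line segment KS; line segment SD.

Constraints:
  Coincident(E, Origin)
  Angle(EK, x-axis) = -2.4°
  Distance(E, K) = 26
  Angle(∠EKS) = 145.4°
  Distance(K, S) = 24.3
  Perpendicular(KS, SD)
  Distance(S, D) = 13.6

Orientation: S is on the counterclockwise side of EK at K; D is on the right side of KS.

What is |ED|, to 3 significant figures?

53.8

∠EKS = 145.4°, so KS runs at -2.4° + (180° − 145.4°) = 32.2° from the x-axis; with |KS| = 24.3, S = K + 24.3·(cos 32.2°, sin 32.2°) = (46.5, 11.9). The perpendicularity gives SD at right angles to KS; with |SD| = 13.6 on the right of KS, D = S + 13.6·(0.533, -0.846) = (53.8, 0.352). Then |ED| = |D − E| = 53.8.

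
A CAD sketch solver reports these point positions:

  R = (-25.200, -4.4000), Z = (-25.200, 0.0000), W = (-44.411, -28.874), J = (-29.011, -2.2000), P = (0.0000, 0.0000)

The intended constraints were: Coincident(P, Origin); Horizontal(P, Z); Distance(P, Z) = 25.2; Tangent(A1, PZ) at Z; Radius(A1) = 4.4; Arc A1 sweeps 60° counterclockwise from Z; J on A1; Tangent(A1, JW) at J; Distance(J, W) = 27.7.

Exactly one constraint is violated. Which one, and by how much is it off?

Distance(J, W) = 27.7 — off by 3.10.

P = (0.00, 0.00) ✓; P.y = 0.00, Z.y = 0.00 ✓; |PZ| = 25.20 ✓; ∠(RZ, ZP) = 90.00° ✓; |RZ| = 4.400 ✓; bearing(R→J) − bearing(R→Z) = 60.00° ✓; |RJ| = 4.400 ✓; ∠(RJ, JW) = 90.00° ✓; |JW| = 30.80 ✗.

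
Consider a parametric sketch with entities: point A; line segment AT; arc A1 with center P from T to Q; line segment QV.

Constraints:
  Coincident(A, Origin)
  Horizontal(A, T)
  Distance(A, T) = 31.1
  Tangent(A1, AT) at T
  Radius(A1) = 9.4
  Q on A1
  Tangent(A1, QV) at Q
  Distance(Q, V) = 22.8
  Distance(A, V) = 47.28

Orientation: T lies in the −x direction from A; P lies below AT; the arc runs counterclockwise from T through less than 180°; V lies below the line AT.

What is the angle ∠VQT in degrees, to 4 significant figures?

125.8°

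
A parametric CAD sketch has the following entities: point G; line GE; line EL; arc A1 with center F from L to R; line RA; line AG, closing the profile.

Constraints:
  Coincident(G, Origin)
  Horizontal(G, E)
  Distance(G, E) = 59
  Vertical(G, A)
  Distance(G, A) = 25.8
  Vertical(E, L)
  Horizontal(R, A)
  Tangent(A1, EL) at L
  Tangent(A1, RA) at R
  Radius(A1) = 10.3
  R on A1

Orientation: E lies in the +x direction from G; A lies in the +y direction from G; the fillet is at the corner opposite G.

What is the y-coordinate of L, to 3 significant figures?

15.5

G is at the origin; GE is horizontal with |GE| = 59.0 and E on the +x side, so E = (59.0, 0.00). GA is vertical with |GA| = 25.8 and A on the +y side, so A = (0.00, 25.8). The virtual corner opposite G is at (59.0, 25.8). The tangent condition forces FL to be normal to EL and since A1 is tangent to RA there, FR ⟂ RA, with radius 10.3, so the center F sits 10.3 in from both sides at F = (48.7, 15.5). That places the tangent points at L = (59.0, 15.5) on EL and R = (48.7, 25.8) on RA. So L.y = 15.5.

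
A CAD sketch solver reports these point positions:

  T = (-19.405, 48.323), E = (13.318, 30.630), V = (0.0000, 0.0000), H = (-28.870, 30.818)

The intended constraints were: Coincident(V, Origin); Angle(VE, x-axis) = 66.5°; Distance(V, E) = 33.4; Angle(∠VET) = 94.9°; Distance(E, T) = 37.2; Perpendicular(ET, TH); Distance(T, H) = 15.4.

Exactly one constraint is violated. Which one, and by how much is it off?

Distance(T, H) = 15.4 — off by 4.50.

V = (0.00, 0.00) ✓; VE at 66.50° ✓; |VE| = 33.40 ✓; ∠VET = 94.90° ✓; |ET| = 37.20 ✓; ∠(ET, TH) = 90.00° ✓; |TH| = 19.90 ✗.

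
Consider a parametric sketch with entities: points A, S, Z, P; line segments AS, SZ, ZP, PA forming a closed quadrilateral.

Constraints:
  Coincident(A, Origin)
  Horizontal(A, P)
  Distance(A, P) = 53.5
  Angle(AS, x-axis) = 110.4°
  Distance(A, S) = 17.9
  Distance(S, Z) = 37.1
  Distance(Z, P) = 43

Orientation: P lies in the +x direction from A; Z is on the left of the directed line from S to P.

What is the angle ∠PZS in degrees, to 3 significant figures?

101°

Checks: |SZ| = 37.10 ✓; |ZP| = 43.00 ✓.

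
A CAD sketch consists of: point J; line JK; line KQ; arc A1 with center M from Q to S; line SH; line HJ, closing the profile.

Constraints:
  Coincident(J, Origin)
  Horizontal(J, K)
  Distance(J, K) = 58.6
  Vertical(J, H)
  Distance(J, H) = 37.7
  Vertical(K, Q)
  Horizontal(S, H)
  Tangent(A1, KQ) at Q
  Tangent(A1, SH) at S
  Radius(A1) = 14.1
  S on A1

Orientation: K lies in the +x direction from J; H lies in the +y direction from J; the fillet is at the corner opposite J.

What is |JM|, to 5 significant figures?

50.371

J is at the origin; JK is horizontal with |JK| = 58.6 and K on the +x side, so K = (58.600, 0.0000). J and H share the same x with |JH| = 37.7 and H on the +y side, so H = (0.0000, 37.700). The virtual corner opposite J is at (58.600, 37.700). A1 meets KQ tangentially, so MQ is at right angles to KQ and since A1 is tangent to SH there, MS ⟂ SH, with radius 14.1, so the center M sits 14.1 in from both sides at M = (44.500, 23.600). Then |JM| = |M − J| = 50.371.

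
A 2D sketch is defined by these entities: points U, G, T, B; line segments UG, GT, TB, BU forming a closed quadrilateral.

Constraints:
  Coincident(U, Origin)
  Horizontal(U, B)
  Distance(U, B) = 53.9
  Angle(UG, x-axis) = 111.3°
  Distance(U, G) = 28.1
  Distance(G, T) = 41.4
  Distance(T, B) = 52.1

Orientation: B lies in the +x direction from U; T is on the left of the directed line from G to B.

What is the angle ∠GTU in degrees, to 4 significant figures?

32.54°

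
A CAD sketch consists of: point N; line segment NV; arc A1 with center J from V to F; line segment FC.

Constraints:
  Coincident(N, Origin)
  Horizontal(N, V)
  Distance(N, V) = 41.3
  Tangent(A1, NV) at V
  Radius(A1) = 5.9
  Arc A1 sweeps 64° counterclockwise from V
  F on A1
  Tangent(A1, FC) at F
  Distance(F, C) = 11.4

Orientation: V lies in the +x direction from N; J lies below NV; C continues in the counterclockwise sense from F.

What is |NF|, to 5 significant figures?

36.149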